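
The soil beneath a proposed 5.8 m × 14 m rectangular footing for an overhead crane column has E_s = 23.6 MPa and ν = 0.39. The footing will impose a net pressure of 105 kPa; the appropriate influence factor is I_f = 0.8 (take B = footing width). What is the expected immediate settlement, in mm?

S_e ≈ 17.5 mm

Immediate (elastic) settlement: S_e = q·B·(1−ν²)/E_s · I_f.
E_s = 23.6 MPa = 23600 kPa.
S_e = 105 × 5.8 × (1 − 0.39²) / 23600 × 0.8
    = 105 × 5.8 × 0.8479 / 23600 × 0.8
    = 0.0175 m = 17.5 mm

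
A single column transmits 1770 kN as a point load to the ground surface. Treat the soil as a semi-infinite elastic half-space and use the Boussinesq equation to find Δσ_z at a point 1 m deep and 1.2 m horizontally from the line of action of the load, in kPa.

Δσ_z ≈ 90.9 kPa

Boussinesq vertical stress below a point load on an elastic half-space:
Δσ_z = 3P/(2πz²) · [1 + (r/z)²]^(−5/2)
r/z = 1.2/1 = 1.2; [1+(r/z)²]^(−5/2) = 0.10753.
Δσ_z = 3×1770/(2π×1²) × 0.10753 = 845.11 × 0.10753 = 90.87 kPa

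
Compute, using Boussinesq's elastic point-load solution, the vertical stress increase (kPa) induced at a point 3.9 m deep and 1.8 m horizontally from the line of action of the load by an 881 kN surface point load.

Δσ_z ≈ 17.1 kPa

Boussinesq vertical stress below a point load on an elastic half-space:
Δσ_z = 3P/(2πz²) · [1 + (r/z)²]^(−5/2)
r/z = 1.8/3.9 = 0.46154; [1+(r/z)²]^(−5/2) = 0.61707.
Δσ_z = 3×881/(2π×3.9²) × 0.61707 = 27.656 × 0.61707 = 17.07 kPa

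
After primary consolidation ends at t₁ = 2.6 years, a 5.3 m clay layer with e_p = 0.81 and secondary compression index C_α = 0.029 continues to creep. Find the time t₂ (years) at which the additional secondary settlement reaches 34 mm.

t₂ ≈ 6.54 years

S_s = C_α·H/(1+e_p)·log₁₀(t₂/t₁) ⇒ log₁₀(t₂/t₁) = S_s·(1+e_p)/(C_α·H).
log₁₀(t₂/t₁) = 0.034 × (1+0.81) / (0.029×5.3) = 0.4004
t₂ = t₁ × 10^0.4004 = 2.6 × 2.514 = 6.537 years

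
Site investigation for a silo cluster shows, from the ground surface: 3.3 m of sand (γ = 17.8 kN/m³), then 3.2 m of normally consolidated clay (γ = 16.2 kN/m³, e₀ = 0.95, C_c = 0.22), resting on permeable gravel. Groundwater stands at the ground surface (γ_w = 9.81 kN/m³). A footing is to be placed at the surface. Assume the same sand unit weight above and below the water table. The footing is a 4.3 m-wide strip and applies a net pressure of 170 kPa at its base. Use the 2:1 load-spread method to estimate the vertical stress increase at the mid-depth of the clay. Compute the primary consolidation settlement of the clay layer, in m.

Mid-depth of clay below the ground surface: z = 3.3 + 3.2/2 = 4.9 m.
Total vertical stress at mid-clay: σ_v = 17.8×3.3 + 16.2×1.6 = 84.66 kPa.
Pore pressure: u = 9.81×(4.9 − 0) = 48.069 kPa.
Initial effective stress: σ'_0 = σ_v − u = 84.66 − 48.069 = 36.591 kPa.
Stress increase at mid-clay by the 2:1 spreading method:
Δσ = qB/(B+z) = 170×4.3/(4.3+4.9) = 79.457 kPa
Final effective stress: σ'_f = σ'_0 + Δσ = 36.591 + 79.457 = 116.05 kPa.
Normally consolidated clay, so the full stress increment lies on the virgin compression line:
S_c = C_c·H/(1+e₀)·log₁₀(σ'_f/σ'_0) = 0.22×3.2/(1+0.95)×log₁₀(116.05/36.591)
    = 0.36103 × 0.50127 = 0.181 m

S_c ≈ 0.181 m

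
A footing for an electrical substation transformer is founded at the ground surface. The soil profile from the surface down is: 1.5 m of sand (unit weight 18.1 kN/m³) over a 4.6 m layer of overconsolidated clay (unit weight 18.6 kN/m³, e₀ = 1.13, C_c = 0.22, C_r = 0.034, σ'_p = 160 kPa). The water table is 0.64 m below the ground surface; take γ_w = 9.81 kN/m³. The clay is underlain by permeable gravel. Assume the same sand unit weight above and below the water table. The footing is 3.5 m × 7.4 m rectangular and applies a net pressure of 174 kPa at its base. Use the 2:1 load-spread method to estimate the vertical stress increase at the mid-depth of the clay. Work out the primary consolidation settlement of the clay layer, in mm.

Mid-depth of clay below the ground surface: z = 1.5 + 4.6/2 = 3.8 m.
Total vertical stress at mid-clay: σ_v = 18.1×1.5 + 18.6×2.3 = 69.93 kPa.
Pore pressure: u = 9.81×(3.8 − 0.64) = 31 kPa.
Initial effective stress: σ'_0 = σ_v − u = 69.93 − 31 = 38.93 kPa.
Stress increase at mid-clay by the 2:1 spreading method:
Δσ = qBL/((B+z)(L+z)) = 174×3.5×7.4/((3.5+3.8)(7.4+3.8)) = 55.12 kPa
Final effective stress: σ'_f = 38.93 + 55.12 = 94.05 kPa.
σ'_f = 94.05 ≤ σ'_p = 160 kPa, so the clay remains overconsolidated and only the recompression index applies:
S_c = C_r·H/(1+e₀)·log₁₀(σ'_f/σ'_0) = 0.034×4.6/2.13×log₁₀(94.05/38.93)
    = 0.073426 × 0.38307 = 0.02813 m

S_c ≈ 28.1 mm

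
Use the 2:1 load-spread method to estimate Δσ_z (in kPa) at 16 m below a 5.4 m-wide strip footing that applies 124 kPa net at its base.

By the 2:1 method the load spreads at 1 horizontal : 2 vertical, so at depth z the loaded area has grown by z in each plan dimension:
Δσ = qB/(B+z) = 124×5.4/(5.4+16) = 31.29 kPa

Δσ_z ≈ 31.3 kPa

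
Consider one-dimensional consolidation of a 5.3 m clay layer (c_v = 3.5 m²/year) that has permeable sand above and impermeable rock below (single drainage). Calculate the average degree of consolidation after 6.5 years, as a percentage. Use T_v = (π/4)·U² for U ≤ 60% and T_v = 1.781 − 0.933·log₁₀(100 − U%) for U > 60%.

U ≈ 89 %

Drainage path length: H_d = H = 5.3 m (single drainage).
T_v = c_v·t/H_d² = 3.5×6.5/5.3² = 0.8099.
T_v = 0.8099 corresponds to the U > 60% branch:
U = 1 − 10^((1.781 − T_v)/0.933)/100 = 0.8901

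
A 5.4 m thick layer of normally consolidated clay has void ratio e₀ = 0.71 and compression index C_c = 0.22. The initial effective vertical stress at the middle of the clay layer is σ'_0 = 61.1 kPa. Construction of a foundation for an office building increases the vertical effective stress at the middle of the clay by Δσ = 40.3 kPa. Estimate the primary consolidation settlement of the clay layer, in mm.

S_c ≈ 153 mm

Final effective stress: σ'_f = σ'_0 + Δσ = 61.1 + 40.3 = 101.4 kPa.
Normally consolidated clay, so the full stress increment lies on the virgin compression line:
S_c = C_c·H/(1+e₀)·log₁₀(σ'_f/σ'_0) = 0.22×5.4/(1+0.71)×log₁₀(101.4/61.1)
    = 0.69474 × 0.22 = 0.1528 m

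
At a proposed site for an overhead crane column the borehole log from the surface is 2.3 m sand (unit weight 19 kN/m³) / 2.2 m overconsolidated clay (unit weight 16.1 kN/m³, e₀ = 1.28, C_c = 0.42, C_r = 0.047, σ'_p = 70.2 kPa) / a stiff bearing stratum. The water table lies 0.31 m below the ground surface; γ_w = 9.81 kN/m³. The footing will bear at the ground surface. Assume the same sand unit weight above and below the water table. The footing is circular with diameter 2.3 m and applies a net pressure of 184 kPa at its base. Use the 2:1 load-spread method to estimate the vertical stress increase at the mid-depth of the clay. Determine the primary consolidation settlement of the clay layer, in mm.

Mid-depth of clay below the ground surface: z = 2.3 + 2.2/2 = 3.4 m.
Total vertical stress at mid-clay: σ_v = 19×2.3 + 16.1×1.1 = 61.41 kPa.
Pore pressure: u = 9.81×(3.4 − 0.31) = 30.313 kPa.
Initial effective stress: σ'_0 = σ_v − u = 61.41 − 30.313 = 31.097 kPa.
Stress increase at mid-clay by the 2:1 spreading method:
Δσ ≈ qD²/(D+z)² = 184×2.3²/(2.3+3.4)² = 29.959 kPa
Final effective stress: σ'_f = 31.097 + 29.959 = 61.056 kPa.
σ'_f = 61.056 ≤ σ'_p = 70.2 kPa, so the clay remains overconsolidated and only the recompression index applies:
S_c = C_r·H/(1+e₀)·log₁₀(σ'_f/σ'_0) = 0.047×2.2/2.28×log₁₀(61.056/31.097)
    = 0.045351 × 0.29301 = 0.01329 m

S_c ≈ 13.3 mm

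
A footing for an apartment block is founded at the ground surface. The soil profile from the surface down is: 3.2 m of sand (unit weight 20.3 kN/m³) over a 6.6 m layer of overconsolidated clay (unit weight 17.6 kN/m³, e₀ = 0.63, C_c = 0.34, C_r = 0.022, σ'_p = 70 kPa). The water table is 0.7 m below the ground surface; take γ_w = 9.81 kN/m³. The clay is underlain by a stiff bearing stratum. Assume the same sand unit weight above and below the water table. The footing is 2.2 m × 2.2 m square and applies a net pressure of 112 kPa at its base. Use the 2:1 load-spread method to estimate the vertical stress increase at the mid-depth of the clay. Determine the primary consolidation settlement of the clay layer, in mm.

S_c ≈ 29.8 mm

Mid-depth of clay below the ground surface: z = 3.2 + 6.6/2 = 6.5 m.
Total vertical stress at mid-clay: σ_v = 20.3×3.2 + 17.6×3.3 = 123.04 kPa.
Pore pressure: u = 9.81×(6.5 − 0.7) = 56.898 kPa.
Initial effective stress: σ'_0 = σ_v − u = 123.04 − 56.898 = 66.142 kPa.
Stress increase at mid-clay by the 2:1 spreading method:
Δσ = qBL/((B+z)(L+z)) = 112×2.2×2.2/((2.2+6.5)(2.2+6.5)) = 7.1618 kPa
Final effective stress: σ'_f = 66.142 + 7.1618 = 73.304 kPa.
σ'_f = 73.304 > σ'_p = 70 kPa, so the stress path crosses the preconsolidation pressure — recompression up to σ'_p, then virgin compression beyond:
S_c = H/(1+e₀)·[C_r·log₁₀(σ'_p/σ'_0) + C_c·log₁₀(σ'_f/σ'_p)]
    = 6.6/1.63 × [0.022×log₁₀(70/66.142) + 0.34×log₁₀(73.304/70)]
    = 4.0491 × [0.00054166 + 0.0068101] = 0.02977 m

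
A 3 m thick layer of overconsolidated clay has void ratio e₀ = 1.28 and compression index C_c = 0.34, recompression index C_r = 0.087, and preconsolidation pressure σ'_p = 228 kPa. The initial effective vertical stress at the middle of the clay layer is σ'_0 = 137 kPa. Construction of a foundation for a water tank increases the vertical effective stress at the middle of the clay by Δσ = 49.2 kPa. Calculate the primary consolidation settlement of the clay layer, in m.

S_c ≈ 0.0153 m

Final effective stress: σ'_f = 137 + 49.2 = 186.2 kPa.
σ'_f = 186.2 ≤ σ'_p = 228 kPa, so the clay remains overconsolidated and only the recompression index applies:
S_c = C_r·H/(1+e₀)·log₁₀(σ'_f/σ'_0) = 0.087×3/2.28×log₁₀(186.2/137)
    = 0.11447 × 0.13326 = 0.01525 m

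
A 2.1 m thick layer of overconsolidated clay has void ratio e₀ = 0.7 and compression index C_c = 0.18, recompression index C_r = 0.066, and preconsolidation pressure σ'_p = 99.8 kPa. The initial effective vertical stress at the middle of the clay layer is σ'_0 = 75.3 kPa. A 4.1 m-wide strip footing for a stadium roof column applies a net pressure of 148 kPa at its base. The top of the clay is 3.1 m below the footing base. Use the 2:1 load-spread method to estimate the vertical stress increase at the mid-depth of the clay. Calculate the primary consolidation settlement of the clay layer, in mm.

Mid-depth of clay below the footing base: z = 3.1 + 2.1/2 = 4.15 m.
Stress increase at mid-clay by the 2:1 spreading method:
Δσ = qB/(B+z) = 148×4.1/(4.1+4.15) = 73.552 kPa
Final effective stress: σ'_f = 75.3 + 73.552 = 148.85 kPa.
σ'_f = 148.85 > σ'_p = 99.8 kPa, so the stress path crosses the preconsolidation pressure — recompression up to σ'_p, then virgin compression beyond:
S_c = H/(1+e₀)·[C_r·log₁₀(σ'_p/σ'_0) + C_c·log₁₀(σ'_f/σ'_p)]
    = 2.1/1.7 × [0.066×log₁₀(99.8/75.3) + 0.18×log₁₀(148.85/99.8)]
    = 1.2353 × [0.0080741 + 0.031251] = 0.04858 m

S_c ≈ 48.6 mm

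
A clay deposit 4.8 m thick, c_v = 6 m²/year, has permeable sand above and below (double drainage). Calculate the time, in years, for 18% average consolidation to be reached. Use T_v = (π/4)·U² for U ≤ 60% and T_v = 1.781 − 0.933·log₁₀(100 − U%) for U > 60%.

Drainage path length: H_d = H/2 = 2.4 m (double drainage).
U ≤ 60%: T_v = (π/4)·U² = (π/4)×0.18² = 0.025447.
t = T_v·H_d²/c_v = 0.025447×2.4²/6 = 0.02443 years.

t ≈ 0.0244 years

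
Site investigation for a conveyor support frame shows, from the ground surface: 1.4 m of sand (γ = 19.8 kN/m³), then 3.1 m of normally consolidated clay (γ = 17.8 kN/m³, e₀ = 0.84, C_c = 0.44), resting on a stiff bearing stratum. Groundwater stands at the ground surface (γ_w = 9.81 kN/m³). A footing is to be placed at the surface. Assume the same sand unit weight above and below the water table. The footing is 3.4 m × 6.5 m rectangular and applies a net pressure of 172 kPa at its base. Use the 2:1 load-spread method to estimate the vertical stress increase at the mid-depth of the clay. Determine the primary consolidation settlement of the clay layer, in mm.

S_c ≈ 394 mm

Mid-depth of clay below the ground surface: z = 1.4 + 3.1/2 = 2.95 m.
Total vertical stress at mid-clay: σ_v = 19.8×1.4 + 17.8×1.55 = 55.31 kPa.
Pore pressure: u = 9.81×(2.95 − 0) = 28.94 kPa.
Initial effective stress: σ'_0 = σ_v − u = 55.31 − 28.94 = 26.37 kPa.
Stress increase at mid-clay by the 2:1 spreading method:
Δσ = qBL/((B+z)(L+z)) = 172×3.4×6.5/((3.4+2.95)(6.5+2.95)) = 63.345 kPa
Final effective stress: σ'_f = σ'_0 + Δσ = 26.37 + 63.345 = 89.715 kPa.
Normally consolidated clay, so the full stress increment lies on the virgin compression line:
S_c = C_c·H/(1+e₀)·log₁₀(σ'_f/σ'_0) = 0.44×3.1/(1+0.84)×log₁₀(89.715/26.37)
    = 0.7413 × 0.53175 = 0.3942 m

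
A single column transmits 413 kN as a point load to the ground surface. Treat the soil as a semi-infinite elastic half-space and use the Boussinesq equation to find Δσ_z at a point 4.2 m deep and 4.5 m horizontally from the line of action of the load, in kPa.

Δσ_z ≈ 1.65 kPa

Boussinesq vertical stress below a point load on an elastic half-space:
Δσ_z = 3P/(2πz²) · [1 + (r/z)²]^(−5/2)
r/z = 4.5/4.2 = 1.0714; [1+(r/z)²]^(−5/2) = 0.14789.
Δσ_z = 3×413/(2π×4.2²) × 0.14789 = 11.179 × 0.14789 = 1.653 kPa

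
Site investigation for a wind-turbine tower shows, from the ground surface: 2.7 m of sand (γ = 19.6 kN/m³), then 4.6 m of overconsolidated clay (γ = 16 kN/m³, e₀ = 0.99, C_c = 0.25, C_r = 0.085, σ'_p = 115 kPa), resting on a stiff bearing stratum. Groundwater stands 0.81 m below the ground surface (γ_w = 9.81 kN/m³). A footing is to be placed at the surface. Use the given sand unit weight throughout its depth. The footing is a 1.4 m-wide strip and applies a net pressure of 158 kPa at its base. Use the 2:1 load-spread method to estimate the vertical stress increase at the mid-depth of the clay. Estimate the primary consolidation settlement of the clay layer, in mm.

S_c ≈ 45.8 mm

Mid-depth of clay below the ground surface: z = 2.7 + 4.6/2 = 5 m.
Total vertical stress at mid-clay: σ_v = 19.6×2.7 + 16×2.3 = 89.72 kPa.
Pore pressure: u = 9.81×(5 − 0.81) = 41.104 kPa.
Initial effective stress: σ'_0 = σ_v − u = 89.72 − 41.104 = 48.616 kPa.
Stress increase at mid-clay by the 2:1 spreading method:
Δσ = qB/(B+z) = 158×1.4/(1.4+5) = 34.562 kPa
Final effective stress: σ'_f = 48.616 + 34.562 = 83.178 kPa.
σ'_f = 83.178 ≤ σ'_p = 115 kPa, so the clay remains overconsolidated and only the recompression index applies:
S_c = C_r·H/(1+e₀)·log₁₀(σ'_f/σ'_0) = 0.085×4.6/1.99×log₁₀(83.178/48.616)
    = 0.19649 × 0.23323 = 0.04583 m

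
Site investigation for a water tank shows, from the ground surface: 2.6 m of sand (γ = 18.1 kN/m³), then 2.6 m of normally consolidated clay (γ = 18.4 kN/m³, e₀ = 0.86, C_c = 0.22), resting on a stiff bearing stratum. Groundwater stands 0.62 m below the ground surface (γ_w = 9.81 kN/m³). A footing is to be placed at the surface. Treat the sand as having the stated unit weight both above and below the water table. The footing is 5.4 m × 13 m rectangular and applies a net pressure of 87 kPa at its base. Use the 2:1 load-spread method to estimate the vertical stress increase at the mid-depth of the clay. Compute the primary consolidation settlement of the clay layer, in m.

S_c ≈ 0.0927 m

Mid-depth of clay below the ground surface: z = 2.6 + 2.6/2 = 3.9 m.
Total vertical stress at mid-clay: σ_v = 18.1×2.6 + 18.4×1.3 = 70.98 kPa.
Pore pressure: u = 9.81×(3.9 − 0.62) = 32.177 kPa.
Initial effective stress: σ'_0 = σ_v − u = 70.98 − 32.177 = 38.803 kPa.
Stress increase at mid-clay by the 2:1 spreading method:
Δσ = qBL/((B+z)(L+z)) = 87×5.4×13/((5.4+3.9)(13+3.9)) = 38.859 kPa
Final effective stress: σ'_f = σ'_0 + Δσ = 38.803 + 38.859 = 77.662 kPa.
Normally consolidated clay, so the full stress increment lies on the virgin compression line:
S_c = C_c·H/(1+e₀)·log₁₀(σ'_f/σ'_0) = 0.22×2.6/(1+0.86)×log₁₀(77.662/38.803)
    = 0.30753 × 0.30134 = 0.09267 m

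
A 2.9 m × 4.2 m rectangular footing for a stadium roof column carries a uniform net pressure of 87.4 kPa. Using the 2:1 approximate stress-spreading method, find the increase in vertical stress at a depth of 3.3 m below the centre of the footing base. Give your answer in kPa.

Δσ_z ≈ 22.9 kPa

By the 2:1 method the load spreads at 1 horizontal : 2 vertical, so at depth z the loaded area has grown by z in each plan dimension:
Δσ = qBL/((B+z)(L+z)) = 87.4×2.9×4.2/((2.9+3.3)(4.2+3.3)) = 22.893 kPa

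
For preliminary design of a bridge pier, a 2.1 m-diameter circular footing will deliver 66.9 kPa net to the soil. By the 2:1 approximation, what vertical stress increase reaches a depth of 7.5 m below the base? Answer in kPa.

By the 2:1 method the load spreads at 1 horizontal : 2 vertical, so at depth z the loaded area has grown by z in each plan dimension:
Δσ ≈ qD²/(D+z)² = 66.9×2.1²/(2.1+7.5)² = 3.2013 kPa

Δσ_z ≈ 3.2 kPa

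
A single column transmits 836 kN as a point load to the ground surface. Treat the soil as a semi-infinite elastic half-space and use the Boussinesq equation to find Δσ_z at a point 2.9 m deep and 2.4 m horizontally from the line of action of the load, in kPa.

Δσ_z ≈ 12.9 kPa

Boussinesq vertical stress below a point load on an elastic half-space:
Δσ_z = 3P/(2πz²) · [1 + (r/z)²]^(−5/2)
r/z = 2.4/2.9 = 0.82759; [1+(r/z)²]^(−5/2) = 0.27137.
Δσ_z = 3×836/(2π×2.9²) × 0.27137 = 47.463 × 0.27137 = 12.88 kPa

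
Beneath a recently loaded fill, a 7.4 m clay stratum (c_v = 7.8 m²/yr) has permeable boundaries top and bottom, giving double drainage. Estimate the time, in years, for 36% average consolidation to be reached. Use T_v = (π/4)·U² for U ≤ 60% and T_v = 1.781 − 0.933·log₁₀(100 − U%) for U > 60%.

Drainage path length: H_d = H/2 = 3.7 m (double drainage).
U ≤ 60%: T_v = (π/4)·U² = (π/4)×0.36² = 0.10179.
t = T_v·H_d²/c_v = 0.10179×3.7²/7.8 = 0.1787 years.

t ≈ 0.179 years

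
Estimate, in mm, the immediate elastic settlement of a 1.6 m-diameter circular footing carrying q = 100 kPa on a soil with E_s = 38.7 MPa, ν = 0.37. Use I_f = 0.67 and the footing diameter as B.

Immediate (elastic) settlement: S_e = q·B·(1−ν²)/E_s · I_f.
E_s = 38.7 MPa = 38700 kPa.
S_e = 100 × 1.6 × (1 − 0.37²) / 38700 × 0.67
    = 100 × 1.6 × 0.8631 / 38700 × 0.67
    = 0.002391 m = 2.391 mm

S_e ≈ 2.39 mm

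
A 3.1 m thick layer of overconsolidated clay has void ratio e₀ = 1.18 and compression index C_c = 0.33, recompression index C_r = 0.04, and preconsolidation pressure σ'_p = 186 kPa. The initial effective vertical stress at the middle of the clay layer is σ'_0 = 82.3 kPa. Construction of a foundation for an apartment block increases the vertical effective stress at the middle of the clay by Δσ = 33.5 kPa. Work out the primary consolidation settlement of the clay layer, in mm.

S_c ≈ 8.44 mm

Final effective stress: σ'_f = 82.3 + 33.5 = 115.8 kPa.
σ'_f = 115.8 ≤ σ'_p = 186 kPa, so the clay remains overconsolidated and only the recompression index applies:
S_c = C_r·H/(1+e₀)·log₁₀(σ'_f/σ'_0) = 0.04×3.1/2.18×log₁₀(115.8/82.3)
    = 0.05688 × 0.14831 = 0.008436 m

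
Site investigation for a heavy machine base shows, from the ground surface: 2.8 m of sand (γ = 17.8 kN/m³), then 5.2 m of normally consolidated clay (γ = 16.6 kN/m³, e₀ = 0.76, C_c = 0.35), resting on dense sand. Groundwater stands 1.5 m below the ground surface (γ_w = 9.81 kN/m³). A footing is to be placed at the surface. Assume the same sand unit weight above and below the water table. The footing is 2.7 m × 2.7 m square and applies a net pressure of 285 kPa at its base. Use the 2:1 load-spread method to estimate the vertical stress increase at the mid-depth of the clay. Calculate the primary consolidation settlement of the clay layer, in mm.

Mid-depth of clay below the ground surface: z = 2.8 + 5.2/2 = 5.4 m.
Total vertical stress at mid-clay: σ_v = 17.8×2.8 + 16.6×2.6 = 93 kPa.
Pore pressure: u = 9.81×(5.4 − 1.5) = 38.259 kPa.
Initial effective stress: σ'_0 = σ_v − u = 93 − 38.259 = 54.741 kPa.
Stress increase at mid-clay by the 2:1 spreading method:
Δσ = qBL/((B+z)(L+z)) = 285×2.7×2.7/((2.7+5.4)(2.7+5.4)) = 31.667 kPa
Final effective stress: σ'_f = σ'_0 + Δσ = 54.741 + 31.667 = 86.408 kPa.
Normally consolidated clay, so the full stress increment lies on the virgin compression line:
S_c = C_c·H/(1+e₀)·log₁₀(σ'_f/σ'_0) = 0.35×5.2/(1+0.76)×log₁₀(86.408/54.741)
    = 1.0341 × 0.19824 = 0.205 m

S_c ≈ 205 mm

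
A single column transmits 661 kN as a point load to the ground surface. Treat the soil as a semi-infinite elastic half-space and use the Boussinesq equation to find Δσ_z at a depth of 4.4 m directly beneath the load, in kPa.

Δσ_z ≈ 16.3 kPa

Boussinesq vertical stress below a point load on an elastic half-space:
Δσ_z = 3P/(2πz²) · [1 + (r/z)²]^(−5/2)
r/z = 0/4.4 = 0; [1+(r/z)²]^(−5/2) = 1.
Δσ_z = 3×661/(2π×4.4²) × 1 = 16.302 × 1 = 16.3 kPa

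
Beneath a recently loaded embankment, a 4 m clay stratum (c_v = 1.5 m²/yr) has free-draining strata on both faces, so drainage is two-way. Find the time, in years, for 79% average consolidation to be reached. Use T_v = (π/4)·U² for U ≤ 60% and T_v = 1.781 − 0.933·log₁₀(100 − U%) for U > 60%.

Drainage path length: H_d = H/2 = 2 m (double drainage).
U > 60%: T_v = 1.781 − 0.933·log₁₀(100 − 79) = 0.54737.
t = T_v·H_d²/c_v = 0.54737×2²/1.5 = 1.46 years.

t ≈ 1.46 years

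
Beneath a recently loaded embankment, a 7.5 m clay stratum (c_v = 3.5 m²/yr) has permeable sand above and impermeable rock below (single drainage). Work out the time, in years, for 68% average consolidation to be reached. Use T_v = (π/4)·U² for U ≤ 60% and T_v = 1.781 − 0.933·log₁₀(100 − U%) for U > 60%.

t ≈ 6.05 years

Drainage path length: H_d = H = 7.5 m (single drainage).
U > 60%: T_v = 1.781 − 0.933·log₁₀(100 − 68) = 0.3767.
t = T_v·H_d²/c_v = 0.3767×7.5²/3.5 = 6.054 years.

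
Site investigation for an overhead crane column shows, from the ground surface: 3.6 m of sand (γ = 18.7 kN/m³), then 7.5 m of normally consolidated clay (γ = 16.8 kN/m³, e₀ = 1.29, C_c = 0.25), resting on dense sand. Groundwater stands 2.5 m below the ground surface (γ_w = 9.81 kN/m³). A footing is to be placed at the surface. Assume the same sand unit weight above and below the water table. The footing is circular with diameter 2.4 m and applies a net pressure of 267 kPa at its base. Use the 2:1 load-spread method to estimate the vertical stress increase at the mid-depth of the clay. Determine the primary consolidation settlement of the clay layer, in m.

S_c ≈ 0.0635 m

Mid-depth of clay below the ground surface: z = 3.6 + 7.5/2 = 7.35 m.
Total vertical stress at mid-clay: σ_v = 18.7×3.6 + 16.8×3.75 = 130.32 kPa.
Pore pressure: u = 9.81×(7.35 − 2.5) = 47.578 kPa.
Initial effective stress: σ'_0 = σ_v − u = 130.32 − 47.578 = 82.742 kPa.
Stress increase at mid-clay by the 2:1 spreading method:
Δσ ≈ qD²/(D+z)² = 267×2.4²/(2.4+7.35)² = 16.178 kPa
Final effective stress: σ'_f = σ'_0 + Δσ = 82.742 + 16.178 = 98.92 kPa.
Normally consolidated clay, so the full stress increment lies on the virgin compression line:
S_c = C_c·H/(1+e₀)·log₁₀(σ'_f/σ'_0) = 0.25×7.5/(1+1.29)×log₁₀(98.92/82.742)
    = 0.81878 × 0.077558 = 0.0635 m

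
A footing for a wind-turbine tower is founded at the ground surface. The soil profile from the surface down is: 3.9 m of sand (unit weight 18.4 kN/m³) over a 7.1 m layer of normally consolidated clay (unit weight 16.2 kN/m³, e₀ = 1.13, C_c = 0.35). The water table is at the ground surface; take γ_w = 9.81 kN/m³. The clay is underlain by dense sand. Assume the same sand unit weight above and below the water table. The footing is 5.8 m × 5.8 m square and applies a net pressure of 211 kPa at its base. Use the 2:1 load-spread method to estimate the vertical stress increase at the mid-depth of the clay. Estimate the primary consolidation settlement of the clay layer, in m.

S_c ≈ 0.275 m

Mid-depth of clay below the ground surface: z = 3.9 + 7.1/2 = 7.45 m.
Total vertical stress at mid-clay: σ_v = 18.4×3.9 + 16.2×3.55 = 129.27 kPa.
Pore pressure: u = 9.81×(7.45 − 0) = 73.085 kPa.
Initial effective stress: σ'_0 = σ_v − u = 129.27 − 73.085 = 56.185 kPa.
Stress increase at mid-clay by the 2:1 spreading method:
Δσ = qBL/((B+z)(L+z)) = 211×5.8×5.8/((5.8+7.45)(5.8+7.45)) = 40.43 kPa
Final effective stress: σ'_f = σ'_0 + Δσ = 56.185 + 40.43 = 96.615 kPa.
Normally consolidated clay, so the full stress increment lies on the virgin compression line:
S_c = C_c·H/(1+e₀)·log₁₀(σ'_f/σ'_0) = 0.35×7.1/(1+1.13)×log₁₀(96.615/56.185)
    = 1.1667 × 0.23542 = 0.2747 m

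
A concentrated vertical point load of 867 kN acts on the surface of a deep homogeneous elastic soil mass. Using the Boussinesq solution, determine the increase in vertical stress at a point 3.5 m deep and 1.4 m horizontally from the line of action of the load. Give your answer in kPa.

Δσ_z ≈ 23.3 kPa

Boussinesq vertical stress below a point load on an elastic half-space:
Δσ_z = 3P/(2πz²) · [1 + (r/z)²]^(−5/2)
r/z = 1.4/3.5 = 0.4; [1+(r/z)²]^(−5/2) = 0.69001.
Δσ_z = 3×867/(2π×3.5²) × 0.69001 = 33.793 × 0.69001 = 23.32 kPa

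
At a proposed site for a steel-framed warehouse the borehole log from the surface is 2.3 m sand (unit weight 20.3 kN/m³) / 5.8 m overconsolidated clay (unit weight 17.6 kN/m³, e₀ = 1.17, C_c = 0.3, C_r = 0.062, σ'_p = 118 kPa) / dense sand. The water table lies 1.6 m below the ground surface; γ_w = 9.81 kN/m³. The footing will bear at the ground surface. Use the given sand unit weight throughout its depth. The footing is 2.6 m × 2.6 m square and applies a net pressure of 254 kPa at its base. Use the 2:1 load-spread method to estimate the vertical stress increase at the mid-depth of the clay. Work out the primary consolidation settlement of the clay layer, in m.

S_c ≈ 0.0268 m

Mid-depth of clay below the ground surface: z = 2.3 + 5.8/2 = 5.2 m.
Total vertical stress at mid-clay: σ_v = 20.3×2.3 + 17.6×2.9 = 97.73 kPa.
Pore pressure: u = 9.81×(5.2 − 1.6) = 35.316 kPa.
Initial effective stress: σ'_0 = σ_v − u = 97.73 − 35.316 = 62.414 kPa.
Stress increase at mid-clay by the 2:1 spreading method:
Δσ = qBL/((B+z)(L+z)) = 254×2.6×2.6/((2.6+5.2)(2.6+5.2)) = 28.222 kPa
Final effective stress: σ'_f = 62.414 + 28.222 = 90.636 kPa.
σ'_f = 90.636 ≤ σ'_p = 118 kPa, so the clay remains overconsolidated and only the recompression index applies:
S_c = C_r·H/(1+e₀)·log₁₀(σ'_f/σ'_0) = 0.062×5.8/2.17×log₁₀(90.636/62.414)
    = 0.16571 × 0.16202 = 0.02685 m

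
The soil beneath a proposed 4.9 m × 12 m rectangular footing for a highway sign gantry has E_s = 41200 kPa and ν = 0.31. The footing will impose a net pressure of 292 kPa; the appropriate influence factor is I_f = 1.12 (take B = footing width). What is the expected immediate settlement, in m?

Immediate (elastic) settlement: S_e = q·B·(1−ν²)/E_s · I_f.
S_e = 292 × 4.9 × (1 − 0.31²) / 41200 × 1.12
    = 292 × 4.9 × 0.9039 / 41200 × 1.12
    = 0.03516 m

S_e ≈ 0.0352 m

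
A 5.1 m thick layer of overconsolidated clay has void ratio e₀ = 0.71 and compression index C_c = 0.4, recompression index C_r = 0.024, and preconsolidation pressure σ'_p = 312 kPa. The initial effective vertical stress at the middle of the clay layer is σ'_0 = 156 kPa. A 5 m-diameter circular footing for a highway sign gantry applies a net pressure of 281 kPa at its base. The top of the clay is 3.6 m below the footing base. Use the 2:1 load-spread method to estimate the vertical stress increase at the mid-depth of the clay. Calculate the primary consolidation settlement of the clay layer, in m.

S_c ≈ 0.00961 m

Mid-depth of clay below the footing base: z = 3.6 + 5.1/2 = 6.15 m.
Stress increase at mid-clay by the 2:1 spreading method:
Δσ ≈ qD²/(D+z)² = 281×5²/(5+6.15)² = 56.506 kPa
Final effective stress: σ'_f = 156 + 56.506 = 212.51 kPa.
σ'_f = 212.51 ≤ σ'_p = 312 kPa, so the clay remains overconsolidated and only the recompression index applies:
S_c = C_r·H/(1+e₀)·log₁₀(σ'_f/σ'_0) = 0.024×5.1/1.71×log₁₀(212.51/156)
    = 0.07158 × 0.13425 = 0.00961 m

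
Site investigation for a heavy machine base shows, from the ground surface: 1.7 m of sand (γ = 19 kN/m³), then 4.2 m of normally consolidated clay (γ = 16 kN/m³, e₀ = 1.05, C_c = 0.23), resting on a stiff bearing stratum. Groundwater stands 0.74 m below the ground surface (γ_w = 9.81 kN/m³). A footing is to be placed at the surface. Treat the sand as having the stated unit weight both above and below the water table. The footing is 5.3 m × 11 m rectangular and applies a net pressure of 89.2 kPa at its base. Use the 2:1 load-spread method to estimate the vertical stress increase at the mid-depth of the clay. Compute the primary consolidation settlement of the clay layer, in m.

Mid-depth of clay below the ground surface: z = 1.7 + 4.2/2 = 3.8 m.
Total vertical stress at mid-clay: σ_v = 19×1.7 + 16×2.1 = 65.9 kPa.
Pore pressure: u = 9.81×(3.8 − 0.74) = 30.019 kPa.
Initial effective stress: σ'_0 = σ_v − u = 65.9 − 30.019 = 35.881 kPa.
Stress increase at mid-clay by the 2:1 spreading method:
Δσ = qBL/((B+z)(L+z)) = 89.2×5.3×11/((5.3+3.8)(11+3.8)) = 38.613 kPa
Final effective stress: σ'_f = σ'_0 + Δσ = 35.881 + 38.613 = 74.494 kPa.
Normally consolidated clay, so the full stress increment lies on the virgin compression line:
S_c = C_c·H/(1+e₀)·log₁₀(σ'_f/σ'_0) = 0.23×4.2/(1+1.05)×log₁₀(74.494/35.881)
    = 0.47122 × 0.31726 = 0.1495 m

S_c ≈ 0.149 m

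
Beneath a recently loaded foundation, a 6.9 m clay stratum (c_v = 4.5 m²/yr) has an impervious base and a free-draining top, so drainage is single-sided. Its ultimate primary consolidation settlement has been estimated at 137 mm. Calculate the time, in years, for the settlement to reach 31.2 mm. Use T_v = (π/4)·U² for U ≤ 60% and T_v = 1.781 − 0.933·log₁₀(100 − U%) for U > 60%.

t ≈ 0.431 years

Drainage path length: H_d = H = 6.9 m (single drainage).
U = S(t)/S_ult = 31.2/137 = 0.2277.
U ≤ 60%: T_v = (π/4)·U² = (π/4)×0.22774² = 0.040734.
t = T_v·H_d²/c_v = 0.040734×6.9²/4.5 = 0.431 years.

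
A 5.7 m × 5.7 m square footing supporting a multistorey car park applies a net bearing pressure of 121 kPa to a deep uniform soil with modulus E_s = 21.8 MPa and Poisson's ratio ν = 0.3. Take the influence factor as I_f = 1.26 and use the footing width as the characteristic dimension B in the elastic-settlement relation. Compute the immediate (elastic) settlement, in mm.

Immediate (elastic) settlement: S_e = q·B·(1−ν²)/E_s · I_f.
E_s = 21.8 MPa = 21800 kPa.
S_e = 121 × 5.7 × (1 − 0.3²) / 21800 × 1.26
    = 121 × 5.7 × 0.91 / 21800 × 1.26
    = 0.03628 m = 36.28 mm

S_e ≈ 36.3 mm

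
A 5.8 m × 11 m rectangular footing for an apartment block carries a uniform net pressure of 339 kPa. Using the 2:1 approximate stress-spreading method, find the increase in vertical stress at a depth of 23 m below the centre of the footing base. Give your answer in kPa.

Δσ_z ≈ 22.1 kPa

By the 2:1 method the load spreads at 1 horizontal : 2 vertical, so at depth z the loaded area has grown by z in each plan dimension:
Δσ = qBL/((B+z)(L+z)) = 339×5.8×11/((5.8+23)(11+23)) = 22.088 kPa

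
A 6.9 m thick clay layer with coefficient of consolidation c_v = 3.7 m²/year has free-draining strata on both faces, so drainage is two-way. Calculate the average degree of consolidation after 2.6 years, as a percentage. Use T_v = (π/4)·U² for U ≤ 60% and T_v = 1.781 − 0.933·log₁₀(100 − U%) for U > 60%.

Drainage path length: H_d = H/2 = 3.45 m (double drainage).
T_v = c_v·t/H_d² = 3.7×2.6/3.45² = 0.80823.
T_v = 0.80823 corresponds to the U > 60% branch:
U = 1 − 10^((1.781 − T_v)/0.933)/100 = 0.8897

U ≈ 89 %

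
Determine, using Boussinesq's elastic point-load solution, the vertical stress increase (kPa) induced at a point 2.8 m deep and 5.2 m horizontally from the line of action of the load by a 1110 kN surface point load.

Boussinesq vertical stress below a point load on an elastic half-space:
Δσ_z = 3P/(2πz²) · [1 + (r/z)²]^(−5/2)
r/z = 5.2/2.8 = 1.8571; [1+(r/z)²]^(−5/2) = 0.023952.
Δσ_z = 3×1110/(2π×2.8²) × 0.023952 = 67.6 × 0.023952 = 1.619 kPa

Δσ_z ≈ 1.62 kPa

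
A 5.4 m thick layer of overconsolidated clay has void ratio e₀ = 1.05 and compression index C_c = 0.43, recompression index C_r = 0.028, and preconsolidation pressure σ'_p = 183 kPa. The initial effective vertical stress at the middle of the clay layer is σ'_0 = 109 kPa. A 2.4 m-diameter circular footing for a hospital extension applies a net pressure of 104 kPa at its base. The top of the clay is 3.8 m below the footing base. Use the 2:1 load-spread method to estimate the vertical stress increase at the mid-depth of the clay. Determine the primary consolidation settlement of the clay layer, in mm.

Mid-depth of clay below the footing base: z = 3.8 + 5.4/2 = 6.5 m.
Stress increase at mid-clay by the 2:1 spreading method:
Δσ ≈ qD²/(D+z)² = 104×2.4²/(2.4+6.5)² = 7.5627 kPa
Final effective stress: σ'_f = 109 + 7.5627 = 116.56 kPa.
σ'_f = 116.56 ≤ σ'_p = 183 kPa, so the clay remains overconsolidated and only the recompression index applies:
S_c = C_r·H/(1+e₀)·log₁₀(σ'_f/σ'_0) = 0.028×5.4/2.05×log₁₀(116.56/109)
    = 0.073755 × 0.029123 = 0.002148 m

S_c ≈ 2.15 mm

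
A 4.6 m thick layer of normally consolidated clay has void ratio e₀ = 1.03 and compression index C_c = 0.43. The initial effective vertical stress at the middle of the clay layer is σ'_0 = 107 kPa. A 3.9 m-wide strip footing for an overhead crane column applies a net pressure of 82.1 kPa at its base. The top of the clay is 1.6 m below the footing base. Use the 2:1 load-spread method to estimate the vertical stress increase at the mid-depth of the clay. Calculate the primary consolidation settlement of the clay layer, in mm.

Mid-depth of clay below the footing base: z = 1.6 + 4.6/2 = 3.9 m.
Stress increase at mid-clay by the 2:1 spreading method:
Δσ = qB/(B+z) = 82.1×3.9/(3.9+3.9) = 41.05 kPa
Final effective stress: σ'_f = σ'_0 + Δσ = 107 + 41.05 = 148.05 kPa.
Normally consolidated clay, so the full stress increment lies on the virgin compression line:
S_c = C_c·H/(1+e₀)·log₁₀(σ'_f/σ'_0) = 0.43×4.6/(1+1.03)×log₁₀(148.05/107)
    = 0.97438 × 0.14102 = 0.1374 m

S_c ≈ 137 mm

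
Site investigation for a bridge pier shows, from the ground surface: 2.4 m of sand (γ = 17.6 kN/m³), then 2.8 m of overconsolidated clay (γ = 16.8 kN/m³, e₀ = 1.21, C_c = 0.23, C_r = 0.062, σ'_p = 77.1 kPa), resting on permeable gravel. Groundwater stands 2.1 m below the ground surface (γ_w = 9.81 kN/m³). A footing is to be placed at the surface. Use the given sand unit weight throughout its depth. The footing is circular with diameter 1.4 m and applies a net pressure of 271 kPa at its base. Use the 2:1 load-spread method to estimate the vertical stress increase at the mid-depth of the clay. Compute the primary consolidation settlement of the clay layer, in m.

Mid-depth of clay below the ground surface: z = 2.4 + 2.8/2 = 3.8 m.
Total vertical stress at mid-clay: σ_v = 17.6×2.4 + 16.8×1.4 = 65.76 kPa.
Pore pressure: u = 9.81×(3.8 − 2.1) = 16.677 kPa.
Initial effective stress: σ'_0 = σ_v − u = 65.76 − 16.677 = 49.083 kPa.
Stress increase at mid-clay by the 2:1 spreading method:
Δσ ≈ qD²/(D+z)² = 271×1.4²/(1.4+3.8)² = 19.643 kPa
Final effective stress: σ'_f = 49.083 + 19.643 = 68.726 kPa.
σ'_f = 68.726 ≤ σ'_p = 77.1 kPa, so the clay remains overconsolidated and only the recompression index applies:
S_c = C_r·H/(1+e₀)·log₁₀(σ'_f/σ'_0) = 0.062×2.8/2.21×log₁₀(68.726/49.083)
    = 0.078554 × 0.14619 = 0.01148 m

S_c ≈ 0.0115 m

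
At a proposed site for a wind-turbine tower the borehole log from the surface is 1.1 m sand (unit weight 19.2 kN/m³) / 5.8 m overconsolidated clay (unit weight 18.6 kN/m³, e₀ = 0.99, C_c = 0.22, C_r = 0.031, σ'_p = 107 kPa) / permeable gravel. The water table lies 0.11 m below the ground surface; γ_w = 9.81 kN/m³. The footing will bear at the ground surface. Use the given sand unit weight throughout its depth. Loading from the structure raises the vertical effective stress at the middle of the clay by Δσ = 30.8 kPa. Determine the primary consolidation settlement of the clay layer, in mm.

Mid-depth of clay below the ground surface: z = 1.1 + 5.8/2 = 4 m.
Total vertical stress at mid-clay: σ_v = 19.2×1.1 + 18.6×2.9 = 75.06 kPa.
Pore pressure: u = 9.81×(4 − 0.11) = 38.161 kPa.
Initial effective stress: σ'_0 = σ_v − u = 75.06 − 38.161 = 36.899 kPa.
Final effective stress: σ'_f = 36.899 + 30.8 = 67.699 kPa.
σ'_f = 67.699 ≤ σ'_p = 107 kPa, so the clay remains overconsolidated and only the recompression index applies:
S_c = C_r·H/(1+e₀)·log₁₀(σ'_f/σ'_0) = 0.031×5.8/1.99×log₁₀(67.699/36.899)
    = 0.090353 × 0.26357 = 0.02381 m

S_c ≈ 23.8 mm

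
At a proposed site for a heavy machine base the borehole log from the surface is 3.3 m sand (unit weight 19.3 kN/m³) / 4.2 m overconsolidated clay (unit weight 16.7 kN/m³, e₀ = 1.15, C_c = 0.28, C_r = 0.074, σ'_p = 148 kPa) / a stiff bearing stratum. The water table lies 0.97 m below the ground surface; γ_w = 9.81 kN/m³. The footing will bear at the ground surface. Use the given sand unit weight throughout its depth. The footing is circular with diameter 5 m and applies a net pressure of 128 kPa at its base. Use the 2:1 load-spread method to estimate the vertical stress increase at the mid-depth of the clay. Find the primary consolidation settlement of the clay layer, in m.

S_c ≈ 0.0269 m

Mid-depth of clay below the ground surface: z = 3.3 + 4.2/2 = 5.4 m.
Total vertical stress at mid-clay: σ_v = 19.3×3.3 + 16.7×2.1 = 98.76 kPa.
Pore pressure: u = 9.81×(5.4 − 0.97) = 43.458 kPa.
Initial effective stress: σ'_0 = σ_v − u = 98.76 − 43.458 = 55.302 kPa.
Stress increase at mid-clay by the 2:1 spreading method:
Δσ ≈ qD²/(D+z)² = 128×5²/(5+5.4)² = 29.586 kPa
Final effective stress: σ'_f = 55.302 + 29.586 = 84.888 kPa.
σ'_f = 84.888 ≤ σ'_p = 148 kPa, so the clay remains overconsolidated and only the recompression index applies:
S_c = C_r·H/(1+e₀)·log₁₀(σ'_f/σ'_0) = 0.074×4.2/2.15×log₁₀(84.888/55.302)
    = 0.14456 × 0.18611 = 0.0269 m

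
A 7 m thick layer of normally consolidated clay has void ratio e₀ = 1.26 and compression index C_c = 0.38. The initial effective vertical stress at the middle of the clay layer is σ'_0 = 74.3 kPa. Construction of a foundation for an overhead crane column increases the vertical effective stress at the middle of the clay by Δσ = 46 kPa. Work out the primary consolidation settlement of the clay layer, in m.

S_c ≈ 0.246 m

Final effective stress: σ'_f = σ'_0 + Δσ = 74.3 + 46 = 120.3 kPa.
Normally consolidated clay, so the full stress increment lies on the virgin compression line:
S_c = C_c·H/(1+e₀)·log₁₀(σ'_f/σ'_0) = 0.38×7/(1+1.26)×log₁₀(120.3/74.3)
    = 1.177 × 0.20928 = 0.2463 m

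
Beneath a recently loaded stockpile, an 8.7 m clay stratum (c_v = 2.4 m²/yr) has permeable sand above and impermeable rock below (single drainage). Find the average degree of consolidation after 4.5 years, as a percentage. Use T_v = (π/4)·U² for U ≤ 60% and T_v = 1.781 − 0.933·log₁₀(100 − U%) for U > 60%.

Drainage path length: H_d = H = 8.7 m (single drainage).
T_v = c_v·t/H_d² = 2.4×4.5/8.7² = 0.14269.
T_v = 0.14269 corresponds to the U ≤ 60% branch:
U = √(4T_v/π) = 0.4262

U ≈ 42.6 %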